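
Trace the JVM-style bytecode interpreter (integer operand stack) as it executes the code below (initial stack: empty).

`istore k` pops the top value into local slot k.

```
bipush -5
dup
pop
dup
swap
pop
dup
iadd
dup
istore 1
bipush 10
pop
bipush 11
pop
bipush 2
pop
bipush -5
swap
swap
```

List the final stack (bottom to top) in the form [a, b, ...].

[-10, -5]

bipush -5 → -5
dup       → -5 -5
pop       → -5
dup       → -5 -5
swap      → -5 -5
pop       → -5
dup       → -5 -5
iadd      → -10
dup       → -10 -10
istore 1  → -10
bipush 10 → -10 10
pop       → -10
bipush 11 → -10 11
pop       → -10
bipush 2  → -10 2
pop       → -10
bipush -5 → -10 -5
swap      → -5 -10
swap      → -10 -5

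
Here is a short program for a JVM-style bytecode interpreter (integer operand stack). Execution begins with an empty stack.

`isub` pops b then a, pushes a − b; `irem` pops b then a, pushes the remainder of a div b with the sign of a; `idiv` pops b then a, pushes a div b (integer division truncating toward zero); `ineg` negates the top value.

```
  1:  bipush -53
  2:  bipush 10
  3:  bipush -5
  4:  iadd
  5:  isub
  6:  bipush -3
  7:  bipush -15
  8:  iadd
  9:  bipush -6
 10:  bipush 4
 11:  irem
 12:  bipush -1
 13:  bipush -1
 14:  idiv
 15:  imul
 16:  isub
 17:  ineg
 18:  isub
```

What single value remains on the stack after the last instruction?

-74

bipush -53 : -53
bipush 10  : -53 10
bipush -5  : -53 10 -5
iadd       : -53 5
isub       : -58
bipush -3  : -58 -3
bipush -15 : -58 -3 -15
iadd       : -58 -18
bipush -6  : -58 -18 -6
bipush 4   : -58 -18 -6 4
irem       : -58 -18 -2
bipush -1  : -58 -18 -2 -1
bipush -1  : -58 -18 -2 -1 -1
idiv       : -58 -18 -2 1
imul       : -58 -18 -2
isub       : -58 -16
ineg       : -58 16
isub       : -74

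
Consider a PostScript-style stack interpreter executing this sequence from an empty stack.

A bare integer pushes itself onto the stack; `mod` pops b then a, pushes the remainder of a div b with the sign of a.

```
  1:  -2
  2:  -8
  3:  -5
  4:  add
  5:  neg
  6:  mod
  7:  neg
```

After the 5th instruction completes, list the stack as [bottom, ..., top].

[-2, 13]

-2  : -2
-8  : -2 -8
-5  : -2 -8 -5
add : -2 -13
neg : -2 13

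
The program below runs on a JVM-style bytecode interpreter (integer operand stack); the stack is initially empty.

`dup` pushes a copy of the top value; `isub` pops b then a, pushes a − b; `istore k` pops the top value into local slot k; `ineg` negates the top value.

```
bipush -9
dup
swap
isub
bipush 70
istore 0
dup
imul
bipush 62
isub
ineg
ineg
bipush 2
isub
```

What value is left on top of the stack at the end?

-64

bipush -9 -> [-9]
dup       -> [-9, -9]
swap      -> [-9, -9]
isub      -> [0]
bipush 70 -> [0, 70]
istore 0  -> [0]
dup       -> [0, 0]
imul      -> [0]
bipush 62 -> [0, 62]
isub      -> [-62]
ineg      -> [62]
ineg      -> [-62]
bipush 2  -> [-62, 2]
isub      -> [-64]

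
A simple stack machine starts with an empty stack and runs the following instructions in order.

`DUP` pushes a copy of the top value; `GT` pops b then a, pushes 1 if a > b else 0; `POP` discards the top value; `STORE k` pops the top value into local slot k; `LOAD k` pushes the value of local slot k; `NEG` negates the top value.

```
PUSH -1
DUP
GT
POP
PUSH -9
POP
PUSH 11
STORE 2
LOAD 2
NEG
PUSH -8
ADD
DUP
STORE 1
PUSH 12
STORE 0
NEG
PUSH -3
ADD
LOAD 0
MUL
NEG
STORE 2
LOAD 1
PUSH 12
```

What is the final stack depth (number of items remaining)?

2

PUSH -1 : [-1]
DUP     : [-1, -1]
GT      : [0]
POP     : []
PUSH -9 : [-9]
POP     : []
PUSH 11 : [11]
STORE 2 : []
LOAD 2  : [11]
NEG     : [-11]
PUSH -8 : [-11, -8]
ADD     : [-19]
DUP     : [-19, -19]
STORE 1 : [-19]
PUSH 12 : [-19, 12]
STORE 0 : [-19]
NEG     : [19]
PUSH -3 : [19, -3]
ADD     : [16]
LOAD 0  : [16, 12]
MUL     : [192]
NEG     : [-192]
STORE 2 : []
LOAD 1  : [-19]
PUSH 12 : [-19, 12]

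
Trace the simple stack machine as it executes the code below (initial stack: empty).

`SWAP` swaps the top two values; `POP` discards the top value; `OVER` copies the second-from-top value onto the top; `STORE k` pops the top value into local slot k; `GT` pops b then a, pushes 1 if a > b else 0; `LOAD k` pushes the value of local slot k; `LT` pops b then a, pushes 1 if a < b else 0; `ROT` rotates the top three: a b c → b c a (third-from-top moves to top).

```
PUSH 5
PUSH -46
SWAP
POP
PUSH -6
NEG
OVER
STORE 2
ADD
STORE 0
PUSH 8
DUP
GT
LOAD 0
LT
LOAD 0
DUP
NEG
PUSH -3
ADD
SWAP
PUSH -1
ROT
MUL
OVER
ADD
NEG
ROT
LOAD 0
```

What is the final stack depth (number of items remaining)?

4

PUSH 5   -> 5
PUSH -46 -> 5 -46
SWAP     -> -46 5
POP      -> -46
PUSH -6  -> -46 -6
NEG      -> -46 6
OVER     -> -46 6 -46
STORE 2  -> -46 6
ADD      -> -40
STORE 0  -> (empty)
PUSH 8   -> 8
DUP      -> 8 8
GT       -> 0
LOAD 0   -> 0 -40
LT       -> 0
LOAD 0   -> 0 -40
DUP      -> 0 -40 -40
NEG      -> 0 -40 40
PUSH -3  -> 0 -40 40 -3
ADD      -> 0 -40 37
SWAP     -> 0 37 -40
PUSH -1  -> 0 37 -40 -1
ROT      -> 0 -40 -1 37
MUL      -> 0 -40 -37
OVER     -> 0 -40 -37 -40
ADD      -> 0 -40 -77
NEG      -> 0 -40 77
ROT      -> -40 77 0
LOAD 0   -> -40 77 0 -40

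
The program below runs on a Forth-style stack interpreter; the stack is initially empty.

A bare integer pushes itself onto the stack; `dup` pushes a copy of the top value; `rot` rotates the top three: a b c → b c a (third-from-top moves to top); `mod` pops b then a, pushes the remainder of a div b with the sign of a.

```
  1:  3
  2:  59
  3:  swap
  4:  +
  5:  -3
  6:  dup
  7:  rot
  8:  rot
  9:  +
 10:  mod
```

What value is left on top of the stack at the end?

3    -> 3
59   -> 3 59
swap -> 59 3
+    -> 62
-3   -> 62 -3
dup  -> 62 -3 -3
rot  -> -3 -3 62
rot  -> -3 62 -3
+    -> -3 59
mod  -> -3

-3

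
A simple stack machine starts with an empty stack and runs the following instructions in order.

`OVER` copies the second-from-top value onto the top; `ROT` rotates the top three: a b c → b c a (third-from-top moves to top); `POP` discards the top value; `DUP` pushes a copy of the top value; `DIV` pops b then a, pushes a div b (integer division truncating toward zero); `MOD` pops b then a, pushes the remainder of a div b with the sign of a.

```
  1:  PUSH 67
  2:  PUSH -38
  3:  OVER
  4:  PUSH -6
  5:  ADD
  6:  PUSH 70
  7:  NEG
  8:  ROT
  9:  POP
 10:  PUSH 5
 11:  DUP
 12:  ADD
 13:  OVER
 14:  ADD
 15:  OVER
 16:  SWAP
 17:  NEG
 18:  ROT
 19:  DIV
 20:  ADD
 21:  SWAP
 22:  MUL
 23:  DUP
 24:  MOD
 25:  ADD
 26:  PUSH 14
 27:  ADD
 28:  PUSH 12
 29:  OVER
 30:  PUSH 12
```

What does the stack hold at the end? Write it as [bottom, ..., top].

PUSH 67  -> [67]
PUSH -38 -> [67, -38]
OVER     -> [67, -38, 67]
PUSH -6  -> [67, -38, 67, -6]
ADD      -> [67, -38, 61]
PUSH 70  -> [67, -38, 61, 70]
NEG      -> [67, -38, 61, -70]
ROT      -> [67, 61, -70, -38]
POP      -> [67, 61, -70]
PUSH 5   -> [67, 61, -70, 5]
DUP      -> [67, 61, -70, 5, 5]
ADD      -> [67, 61, -70, 10]
OVER     -> [67, 61, -70, 10, -70]
ADD      -> [67, 61, -70, -60]
OVER     -> [67, 61, -70, -60, -70]
SWAP     -> [67, 61, -70, -70, -60]
NEG      -> [67, 61, -70, -70, 60]
ROT      -> [67, 61, -70, 60, -70]
DIV      -> [67, 61, -70, 0]
ADD      -> [67, 61, -70]
SWAP     -> [67, -70, 61]
MUL      -> [67, -4270]
DUP      -> [67, -4270, -4270]
MOD      -> [67, 0]
ADD      -> [67]
PUSH 14  -> [67, 14]
ADD      -> [81]
PUSH 12  -> [81, 12]
OVER     -> [81, 12, 81]
PUSH 12  -> [81, 12, 81, 12]

[81, 12, 81, 12]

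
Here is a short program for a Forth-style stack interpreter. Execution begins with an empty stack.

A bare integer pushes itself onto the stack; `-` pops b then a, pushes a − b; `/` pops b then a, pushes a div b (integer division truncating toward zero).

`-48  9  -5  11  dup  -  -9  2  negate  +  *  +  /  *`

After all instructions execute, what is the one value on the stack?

48

-48     -48
9       -48 9
-5      -48 9 -5
11      -48 9 -5 11
dup     -48 9 -5 11 11
-       -48 9 -5 0
-9      -48 9 -5 0 -9
2       -48 9 -5 0 -9 2
negate  -48 9 -5 0 -9 -2
+       -48 9 -5 0 -11
*       -48 9 -5 0
+       -48 9 -5
/       -48 -1
*       48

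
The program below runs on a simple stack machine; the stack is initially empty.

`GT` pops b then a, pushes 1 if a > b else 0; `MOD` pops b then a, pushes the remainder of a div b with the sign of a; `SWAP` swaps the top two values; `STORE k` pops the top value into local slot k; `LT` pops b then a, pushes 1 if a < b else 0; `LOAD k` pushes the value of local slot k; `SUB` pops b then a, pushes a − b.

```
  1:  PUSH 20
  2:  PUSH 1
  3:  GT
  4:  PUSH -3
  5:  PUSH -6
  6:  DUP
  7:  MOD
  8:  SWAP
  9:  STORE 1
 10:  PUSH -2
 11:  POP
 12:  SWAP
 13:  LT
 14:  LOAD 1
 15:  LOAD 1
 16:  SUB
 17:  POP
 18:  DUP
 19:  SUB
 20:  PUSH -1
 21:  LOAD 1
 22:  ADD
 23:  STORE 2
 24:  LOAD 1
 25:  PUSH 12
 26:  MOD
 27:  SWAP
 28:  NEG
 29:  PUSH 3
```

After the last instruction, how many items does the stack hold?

PUSH 20 : 20
PUSH 1  : 20 1
GT      : 1
PUSH -3 : 1 -3
PUSH -6 : 1 -3 -6
DUP     : 1 -3 -6 -6
MOD     : 1 -3 0
SWAP    : 1 0 -3
STORE 1 : 1 0
PUSH -2 : 1 0 -2
POP     : 1 0
SWAP    : 0 1
LT      : 1
LOAD 1  : 1 -3
LOAD 1  : 1 -3 -3
SUB     : 1 0
POP     : 1
DUP     : 1 1
SUB     : 0
PUSH -1 : 0 -1
LOAD 1  : 0 -1 -3
ADD     : 0 -4
STORE 2 : 0
LOAD 1  : 0 -3
PUSH 12 : 0 -3 12
MOD     : 0 -3
SWAP    : -3 0
NEG     : -3 0
PUSH 3  : -3 0 3

3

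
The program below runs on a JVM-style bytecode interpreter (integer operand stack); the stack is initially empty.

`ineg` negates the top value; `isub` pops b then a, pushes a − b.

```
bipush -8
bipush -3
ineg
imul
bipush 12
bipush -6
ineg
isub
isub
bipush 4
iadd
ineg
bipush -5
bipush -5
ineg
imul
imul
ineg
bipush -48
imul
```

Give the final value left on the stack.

-31200

bipush -8  → -8
bipush -3  → -8 -3
ineg       → -8 3
imul       → -24
bipush 12  → -24 12
bipush -6  → -24 12 -6
ineg       → -24 12 6
isub       → -24 6
isub       → -30
bipush 4   → -30 4
iadd       → -26
ineg       → 26
bipush -5  → 26 -5
bipush -5  → 26 -5 -5
ineg       → 26 -5 5
imul       → 26 -25
imul       → -650
ineg       → 650
bipush -48 → 650 -48
imul       → -31200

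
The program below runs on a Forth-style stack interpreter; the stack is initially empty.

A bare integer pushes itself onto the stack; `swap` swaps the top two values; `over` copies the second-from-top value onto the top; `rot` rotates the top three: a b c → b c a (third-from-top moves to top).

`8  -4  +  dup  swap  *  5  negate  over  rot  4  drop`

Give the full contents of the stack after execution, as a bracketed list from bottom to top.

[-5, 16, 16]

8       8
-4      8 -4
+       4
dup     4 4
swap    4 4
*       16
5       16 5
negate  16 -5
over    16 -5 16
rot     -5 16 16
4       -5 16 16 4
drop    -5 16 16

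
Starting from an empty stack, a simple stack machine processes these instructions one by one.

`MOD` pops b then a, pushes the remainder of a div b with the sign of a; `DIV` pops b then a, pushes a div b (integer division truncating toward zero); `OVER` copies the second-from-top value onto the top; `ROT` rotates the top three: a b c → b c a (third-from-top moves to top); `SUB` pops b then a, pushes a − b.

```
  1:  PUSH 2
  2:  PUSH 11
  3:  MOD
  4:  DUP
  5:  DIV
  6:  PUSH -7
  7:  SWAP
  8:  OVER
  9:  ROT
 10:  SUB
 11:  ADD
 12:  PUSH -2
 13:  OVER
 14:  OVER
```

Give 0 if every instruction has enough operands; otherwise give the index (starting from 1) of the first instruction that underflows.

0

PUSH 2   2
PUSH 11  2 11
MOD      2
DUP      2 2
DIV      1
PUSH -7  1 -7
SWAP     -7 1
OVER     -7 1 -7
ROT      1 -7 -7
SUB      1 0
ADD      1
PUSH -2  1 -2
OVER     1 -2 1
OVER     1 -2 1 -2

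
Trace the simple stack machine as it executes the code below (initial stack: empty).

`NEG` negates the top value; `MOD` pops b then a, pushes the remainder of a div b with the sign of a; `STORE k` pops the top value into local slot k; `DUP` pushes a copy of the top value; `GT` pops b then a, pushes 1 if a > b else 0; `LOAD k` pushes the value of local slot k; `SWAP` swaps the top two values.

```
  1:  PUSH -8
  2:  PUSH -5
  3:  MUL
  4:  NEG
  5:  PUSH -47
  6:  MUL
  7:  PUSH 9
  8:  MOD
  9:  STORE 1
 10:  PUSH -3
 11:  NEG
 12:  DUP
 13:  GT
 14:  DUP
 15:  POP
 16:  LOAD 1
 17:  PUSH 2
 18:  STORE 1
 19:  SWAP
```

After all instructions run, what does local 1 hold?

PUSH -8  -> [-8]
PUSH -5  -> [-8, -5]
MUL      -> [40]
NEG      -> [-40]
PUSH -47 -> [-40, -47]
MUL      -> [1880]
PUSH 9   -> [1880, 9]
MOD      -> [8]
STORE 1  -> []
PUSH -3  -> [-3]
NEG      -> [3]
DUP      -> [3, 3]
GT       -> [0]
DUP      -> [0, 0]
POP      -> [0]
LOAD 1   -> [0, 8]
PUSH 2   -> [0, 8, 2]
STORE 1  -> [0, 8]
SWAP     -> [8, 0]

2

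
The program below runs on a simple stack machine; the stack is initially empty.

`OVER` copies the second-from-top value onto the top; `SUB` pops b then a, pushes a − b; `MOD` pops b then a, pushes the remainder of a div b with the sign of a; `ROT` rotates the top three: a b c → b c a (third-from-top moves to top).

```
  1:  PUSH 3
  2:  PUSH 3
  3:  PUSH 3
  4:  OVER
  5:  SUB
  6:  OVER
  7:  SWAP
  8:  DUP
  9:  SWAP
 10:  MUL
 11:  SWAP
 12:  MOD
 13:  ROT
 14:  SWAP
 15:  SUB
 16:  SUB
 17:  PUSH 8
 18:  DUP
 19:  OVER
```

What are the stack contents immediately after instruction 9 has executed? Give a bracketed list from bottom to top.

[3, 3, 3, 0, 0]

PUSH 3 → [3]
PUSH 3 → [3, 3]
PUSH 3 → [3, 3, 3]
OVER   → [3, 3, 3, 3]
SUB    → [3, 3, 0]
OVER   → [3, 3, 0, 3]
SWAP   → [3, 3, 3, 0]
DUP    → [3, 3, 3, 0, 0]
SWAP   → [3, 3, 3, 0, 0]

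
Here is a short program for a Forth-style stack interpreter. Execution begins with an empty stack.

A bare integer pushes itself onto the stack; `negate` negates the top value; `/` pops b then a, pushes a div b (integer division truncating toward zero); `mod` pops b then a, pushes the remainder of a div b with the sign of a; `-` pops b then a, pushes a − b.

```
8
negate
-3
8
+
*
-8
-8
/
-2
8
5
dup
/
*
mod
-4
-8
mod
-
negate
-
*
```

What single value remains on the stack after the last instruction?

-120

8      -> 8
negate -> -8
-3     -> -8 -3
8      -> -8 -3 8
+      -> -8 5
*      -> -40
-8     -> -40 -8
-8     -> -40 -8 -8
/      -> -40 1
-2     -> -40 1 -2
8      -> -40 1 -2 8
5      -> -40 1 -2 8 5
dup    -> -40 1 -2 8 5 5
/      -> -40 1 -2 8 1
*      -> -40 1 -2 8
mod    -> -40 1 -2
-4     -> -40 1 -2 -4
-8     -> -40 1 -2 -4 -8
mod    -> -40 1 -2 -4
-      -> -40 1 2
negate -> -40 1 -2
-      -> -40 3
*      -> -120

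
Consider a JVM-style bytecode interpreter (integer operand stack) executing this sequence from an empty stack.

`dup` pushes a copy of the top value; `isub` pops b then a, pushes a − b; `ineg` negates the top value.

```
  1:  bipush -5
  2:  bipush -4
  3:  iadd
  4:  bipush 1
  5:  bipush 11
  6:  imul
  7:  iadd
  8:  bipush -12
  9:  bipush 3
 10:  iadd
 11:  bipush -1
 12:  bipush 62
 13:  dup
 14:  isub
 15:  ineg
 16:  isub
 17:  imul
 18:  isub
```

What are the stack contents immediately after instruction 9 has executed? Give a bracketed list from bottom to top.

bipush -5  : -5
bipush -4  : -5 -4
iadd       : -9
bipush 1   : -9 1
bipush 11  : -9 1 11
imul       : -9 11
iadd       : 2
bipush -12 : 2 -12
bipush 3   : 2 -12 3

[2, -12, 3]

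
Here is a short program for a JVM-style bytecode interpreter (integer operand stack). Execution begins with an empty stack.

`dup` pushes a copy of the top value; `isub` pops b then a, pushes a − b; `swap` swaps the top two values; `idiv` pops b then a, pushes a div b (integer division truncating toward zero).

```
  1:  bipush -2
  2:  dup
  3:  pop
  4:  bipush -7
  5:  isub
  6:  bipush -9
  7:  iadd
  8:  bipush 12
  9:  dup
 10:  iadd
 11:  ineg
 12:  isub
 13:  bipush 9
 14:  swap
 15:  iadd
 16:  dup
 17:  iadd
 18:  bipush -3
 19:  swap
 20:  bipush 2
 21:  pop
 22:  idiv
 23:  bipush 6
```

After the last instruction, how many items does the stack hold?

bipush -2 -> -2
dup       -> -2 -2
pop       -> -2
bipush -7 -> -2 -7
isub      -> 5
bipush -9 -> 5 -9
iadd      -> -4
bipush 12 -> -4 12
dup       -> -4 12 12
iadd      -> -4 24
ineg      -> -4 -24
isub      -> 20
bipush 9  -> 20 9
swap      -> 9 20
iadd      -> 29
dup       -> 29 29
iadd      -> 58
bipush -3 -> 58 -3
swap      -> -3 58
bipush 2  -> -3 58 2
pop       -> -3 58
idiv      -> 0
bipush 6  -> 0 6

2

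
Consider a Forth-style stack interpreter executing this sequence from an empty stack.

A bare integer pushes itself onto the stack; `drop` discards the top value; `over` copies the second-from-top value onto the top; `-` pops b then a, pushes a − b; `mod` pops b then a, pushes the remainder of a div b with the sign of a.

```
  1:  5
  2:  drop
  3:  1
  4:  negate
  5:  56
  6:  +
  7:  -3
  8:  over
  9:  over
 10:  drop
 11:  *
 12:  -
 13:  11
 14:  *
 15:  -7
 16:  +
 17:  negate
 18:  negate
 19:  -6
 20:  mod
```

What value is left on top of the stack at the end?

1

5      : 5
drop   : (empty)
1      : 1
negate : -1
56     : -1 56
+      : 55
-3     : 55 -3
over   : 55 -3 55
over   : 55 -3 55 -3
drop   : 55 -3 55
*      : 55 -165
-      : 220
11     : 220 11
*      : 2420
-7     : 2420 -7
+      : 2413
negate : -2413
negate : 2413
-6     : 2413 -6
mod    : 1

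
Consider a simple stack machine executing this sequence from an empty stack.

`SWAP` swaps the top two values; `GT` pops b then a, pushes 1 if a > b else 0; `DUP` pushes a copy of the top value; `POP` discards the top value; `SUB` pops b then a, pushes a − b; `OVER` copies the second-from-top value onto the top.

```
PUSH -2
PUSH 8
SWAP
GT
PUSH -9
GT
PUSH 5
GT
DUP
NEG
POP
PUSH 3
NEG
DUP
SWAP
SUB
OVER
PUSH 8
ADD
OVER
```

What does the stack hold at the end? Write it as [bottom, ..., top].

[0, 0, 8, 0]

PUSH -2 -> [-2]
PUSH 8  -> [-2, 8]
SWAP    -> [8, -2]
GT      -> [1]
PUSH -9 -> [1, -9]
GT      -> [1]
PUSH 5  -> [1, 5]
GT      -> [0]
DUP     -> [0, 0]
NEG     -> [0, 0]
POP     -> [0]
PUSH 3  -> [0, 3]
NEG     -> [0, -3]
DUP     -> [0, -3, -3]
SWAP    -> [0, -3, -3]
SUB     -> [0, 0]
OVER    -> [0, 0, 0]
PUSH 8  -> [0, 0, 0, 8]
ADD     -> [0, 0, 8]
OVER    -> [0, 0, 8, 0]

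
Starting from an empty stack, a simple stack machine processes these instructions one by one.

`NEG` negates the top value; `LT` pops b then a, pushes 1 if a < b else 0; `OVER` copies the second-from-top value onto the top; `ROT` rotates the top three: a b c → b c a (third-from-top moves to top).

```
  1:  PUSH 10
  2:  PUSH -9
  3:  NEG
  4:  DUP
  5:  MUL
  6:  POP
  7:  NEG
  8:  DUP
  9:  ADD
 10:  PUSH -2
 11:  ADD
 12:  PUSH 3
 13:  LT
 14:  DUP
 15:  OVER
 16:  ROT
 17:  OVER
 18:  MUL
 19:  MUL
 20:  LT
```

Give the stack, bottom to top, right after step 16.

PUSH 10 : 10
PUSH -9 : 10 -9
NEG     : 10 9
DUP     : 10 9 9
MUL     : 10 81
POP     : 10
NEG     : -10
DUP     : -10 -10
ADD     : -20
PUSH -2 : -20 -2
ADD     : -22
PUSH 3  : -22 3
LT      : 1
DUP     : 1 1
OVER    : 1 1 1
ROT     : 1 1 1

[1, 1, 1]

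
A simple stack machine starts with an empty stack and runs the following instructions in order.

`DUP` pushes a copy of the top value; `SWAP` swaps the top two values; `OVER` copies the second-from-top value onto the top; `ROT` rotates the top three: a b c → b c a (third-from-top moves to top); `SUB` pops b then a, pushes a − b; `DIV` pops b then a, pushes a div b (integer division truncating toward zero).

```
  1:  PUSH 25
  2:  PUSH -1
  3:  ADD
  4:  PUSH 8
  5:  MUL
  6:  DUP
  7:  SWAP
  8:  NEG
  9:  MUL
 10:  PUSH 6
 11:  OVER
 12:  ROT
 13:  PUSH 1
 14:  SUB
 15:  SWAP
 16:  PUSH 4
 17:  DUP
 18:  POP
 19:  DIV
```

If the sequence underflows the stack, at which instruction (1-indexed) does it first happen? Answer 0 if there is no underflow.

0

PUSH 25  [25]
PUSH -1  [25, -1]
ADD      [24]
PUSH 8   [24, 8]
MUL      [192]
DUP      [192, 192]
SWAP     [192, 192]
NEG      [192, -192]
MUL      [-36864]
PUSH 6   [-36864, 6]
OVER     [-36864, 6, -36864]
ROT      [6, -36864, -36864]
PUSH 1   [6, -36864, -36864, 1]
SUB      [6, -36864, -36865]
SWAP     [6, -36865, -36864]
PUSH 4   [6, -36865, -36864, 4]
DUP      [6, -36865, -36864, 4, 4]
POP      [6, -36865, -36864, 4]
DIV      [6, -36865, -9216]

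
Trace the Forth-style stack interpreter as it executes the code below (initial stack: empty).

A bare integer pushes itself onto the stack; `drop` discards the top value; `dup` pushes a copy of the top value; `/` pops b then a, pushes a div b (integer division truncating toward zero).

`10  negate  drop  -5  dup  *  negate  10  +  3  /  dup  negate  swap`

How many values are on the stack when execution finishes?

10     : 10
negate : -10
drop   : (empty)
-5     : -5
dup    : -5 -5
*      : 25
negate : -25
10     : -25 10
+      : -15
3      : -15 3
/      : -5
dup    : -5 -5
negate : -5 5
swap   : 5 -5

2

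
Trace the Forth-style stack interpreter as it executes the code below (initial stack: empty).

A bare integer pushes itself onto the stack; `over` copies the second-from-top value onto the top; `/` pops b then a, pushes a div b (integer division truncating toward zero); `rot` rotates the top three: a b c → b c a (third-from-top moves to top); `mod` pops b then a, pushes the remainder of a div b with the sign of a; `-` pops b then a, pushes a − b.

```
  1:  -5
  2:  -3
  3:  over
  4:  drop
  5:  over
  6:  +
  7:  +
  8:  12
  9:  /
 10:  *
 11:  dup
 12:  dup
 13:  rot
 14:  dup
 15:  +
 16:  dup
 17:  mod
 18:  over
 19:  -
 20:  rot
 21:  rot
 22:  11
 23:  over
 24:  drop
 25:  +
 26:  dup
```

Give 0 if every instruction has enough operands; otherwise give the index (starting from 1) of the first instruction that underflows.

10

-5   : [-5]
-3   : [-5, -3]
over : [-5, -3, -5]
drop : [-5, -3]
over : [-5, -3, -5]
+    : [-5, -8]
+    : [-13]
12   : [-13, 12]
/    : [-1]
*  — needs 2 operands, stack has 1 → underflow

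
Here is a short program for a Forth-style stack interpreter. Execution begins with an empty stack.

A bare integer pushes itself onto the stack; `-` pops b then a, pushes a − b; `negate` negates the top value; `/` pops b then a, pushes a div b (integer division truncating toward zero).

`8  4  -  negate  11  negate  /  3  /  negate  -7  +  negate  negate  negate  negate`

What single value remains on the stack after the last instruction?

-7

8      → [8]
4      → [8, 4]
-      → [4]
negate → [-4]
11     → [-4, 11]
negate → [-4, -11]
/      → [0]
3      → [0, 3]
/      → [0]
negate → [0]
-7     → [0, -7]
+      → [-7]
negate → [7]
negate → [-7]
negate → [7]
negate → [-7]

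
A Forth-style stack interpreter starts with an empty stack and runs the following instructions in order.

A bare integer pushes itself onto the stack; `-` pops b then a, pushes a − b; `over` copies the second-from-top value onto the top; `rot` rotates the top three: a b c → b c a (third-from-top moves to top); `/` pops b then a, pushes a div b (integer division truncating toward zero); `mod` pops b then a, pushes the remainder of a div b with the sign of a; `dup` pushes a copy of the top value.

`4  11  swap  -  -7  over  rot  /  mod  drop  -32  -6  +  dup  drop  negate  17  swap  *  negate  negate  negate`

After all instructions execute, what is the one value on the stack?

-646

4       [4]
11      [4, 11]
swap    [11, 4]
-       [7]
-7      [7, -7]
over    [7, -7, 7]
rot     [-7, 7, 7]
/       [-7, 1]
mod     [0]
drop    []
-32     [-32]
-6      [-32, -6]
+       [-38]
dup     [-38, -38]
drop    [-38]
negate  [38]
17      [38, 17]
swap    [17, 38]
*       [646]
negate  [-646]
negate  [646]
negate  [-646]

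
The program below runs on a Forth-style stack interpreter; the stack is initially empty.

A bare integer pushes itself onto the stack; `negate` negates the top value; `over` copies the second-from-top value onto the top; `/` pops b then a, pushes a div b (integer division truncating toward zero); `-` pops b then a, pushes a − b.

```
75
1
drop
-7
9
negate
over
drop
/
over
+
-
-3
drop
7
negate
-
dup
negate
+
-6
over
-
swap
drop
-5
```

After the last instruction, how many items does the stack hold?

75      75
1       75 1
drop    75
-7      75 -7
9       75 -7 9
negate  75 -7 -9
over    75 -7 -9 -7
drop    75 -7 -9
/       75 0
over    75 0 75
+       75 75
-       0
-3      0 -3
drop    0
7       0 7
negate  0 -7
-       7
dup     7 7
negate  7 -7
+       0
-6      0 -6
over    0 -6 0
-       0 -6
swap    -6 0
drop    -6
-5      -6 -5

2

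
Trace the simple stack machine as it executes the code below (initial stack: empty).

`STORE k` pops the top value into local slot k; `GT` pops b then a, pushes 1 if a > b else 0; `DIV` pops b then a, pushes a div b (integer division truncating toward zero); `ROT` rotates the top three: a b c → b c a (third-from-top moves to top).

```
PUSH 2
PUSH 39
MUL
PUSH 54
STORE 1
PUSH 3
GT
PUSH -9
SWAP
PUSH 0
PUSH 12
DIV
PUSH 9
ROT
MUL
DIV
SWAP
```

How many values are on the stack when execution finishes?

PUSH 2  : 2
PUSH 39 : 2 39
MUL     : 78
PUSH 54 : 78 54
STORE 1 : 78
PUSH 3  : 78 3
GT      : 1
PUSH -9 : 1 -9
SWAP    : -9 1
PUSH 0  : -9 1 0
PUSH 12 : -9 1 0 12
DIV     : -9 1 0
PUSH 9  : -9 1 0 9
ROT     : -9 0 9 1
MUL     : -9 0 9
DIV     : -9 0
SWAP    : 0 -9

2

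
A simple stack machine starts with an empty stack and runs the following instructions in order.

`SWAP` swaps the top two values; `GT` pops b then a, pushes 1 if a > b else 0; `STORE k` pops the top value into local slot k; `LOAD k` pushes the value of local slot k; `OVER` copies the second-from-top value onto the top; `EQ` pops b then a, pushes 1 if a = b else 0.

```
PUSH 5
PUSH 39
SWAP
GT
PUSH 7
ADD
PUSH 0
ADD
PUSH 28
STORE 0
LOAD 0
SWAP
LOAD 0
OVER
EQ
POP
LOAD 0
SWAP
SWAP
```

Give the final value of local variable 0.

28

PUSH 5  -> [5]
PUSH 39 -> [5, 39]
SWAP    -> [39, 5]
GT      -> [1]
PUSH 7  -> [1, 7]
ADD     -> [8]
PUSH 0  -> [8, 0]
ADD     -> [8]
PUSH 28 -> [8, 28]
STORE 0 -> [8]
LOAD 0  -> [8, 28]
SWAP    -> [28, 8]
LOAD 0  -> [28, 8, 28]
OVER    -> [28, 8, 28, 8]
EQ      -> [28, 8, 0]
POP     -> [28, 8]
LOAD 0  -> [28, 8, 28]
SWAP    -> [28, 28, 8]
SWAP    -> [28, 8, 28]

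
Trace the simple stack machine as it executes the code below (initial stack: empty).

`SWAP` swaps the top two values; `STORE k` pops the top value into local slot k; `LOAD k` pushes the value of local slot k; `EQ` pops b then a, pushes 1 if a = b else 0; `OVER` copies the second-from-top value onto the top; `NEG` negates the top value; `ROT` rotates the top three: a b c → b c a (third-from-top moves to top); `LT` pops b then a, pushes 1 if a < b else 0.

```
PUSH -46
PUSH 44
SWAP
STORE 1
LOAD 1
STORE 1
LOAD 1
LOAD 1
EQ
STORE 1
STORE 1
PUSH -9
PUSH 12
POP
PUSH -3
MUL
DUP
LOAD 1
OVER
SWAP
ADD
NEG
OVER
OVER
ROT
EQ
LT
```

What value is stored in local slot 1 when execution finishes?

44

PUSH -46  [-46]
PUSH 44   [-46, 44]
SWAP      [44, -46]
STORE 1   [44]
LOAD 1    [44, -46]
STORE 1   [44]
LOAD 1    [44, -46]
LOAD 1    [44, -46, -46]
EQ        [44, 1]
STORE 1   [44]
STORE 1   []
PUSH -9   [-9]
PUSH 12   [-9, 12]
POP       [-9]
PUSH -3   [-9, -3]
MUL       [27]
DUP       [27, 27]
LOAD 1    [27, 27, 44]
OVER      [27, 27, 44, 27]
SWAP      [27, 27, 27, 44]
ADD       [27, 27, 71]
NEG       [27, 27, -71]
OVER      [27, 27, -71, 27]
OVER      [27, 27, -71, 27, -71]
ROT       [27, 27, 27, -71, -71]
EQ        [27, 27, 27, 1]
LT        [27, 27, 0]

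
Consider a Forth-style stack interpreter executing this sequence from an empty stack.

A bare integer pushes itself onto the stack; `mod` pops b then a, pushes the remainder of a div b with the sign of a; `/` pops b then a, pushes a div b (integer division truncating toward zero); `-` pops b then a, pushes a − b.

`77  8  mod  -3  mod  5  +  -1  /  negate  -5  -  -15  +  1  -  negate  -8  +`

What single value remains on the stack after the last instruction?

77      77
8       77 8
mod     5
-3      5 -3
mod     2
5       2 5
+       7
-1      7 -1
/       -7
negate  7
-5      7 -5
-       12
-15     12 -15
+       -3
1       -3 1
-       -4
negate  4
-8      4 -8
+       -4

-4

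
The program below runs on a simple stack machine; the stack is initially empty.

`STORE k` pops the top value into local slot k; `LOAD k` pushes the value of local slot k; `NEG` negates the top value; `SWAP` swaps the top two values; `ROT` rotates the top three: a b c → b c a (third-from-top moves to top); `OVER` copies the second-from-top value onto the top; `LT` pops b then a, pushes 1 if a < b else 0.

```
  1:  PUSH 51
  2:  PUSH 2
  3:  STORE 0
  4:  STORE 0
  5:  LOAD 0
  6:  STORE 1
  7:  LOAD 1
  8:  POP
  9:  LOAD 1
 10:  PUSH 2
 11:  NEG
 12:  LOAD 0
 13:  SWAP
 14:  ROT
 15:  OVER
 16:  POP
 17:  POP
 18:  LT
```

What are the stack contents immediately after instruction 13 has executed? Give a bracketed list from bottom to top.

PUSH 51 -> [51]
PUSH 2  -> [51, 2]
STORE 0 -> [51]
STORE 0 -> []
LOAD 0  -> [51]
STORE 1 -> []
LOAD 1  -> [51]
POP     -> []
LOAD 1  -> [51]
PUSH 2  -> [51, 2]
NEG     -> [51, -2]
LOAD 0  -> [51, -2, 51]
SWAP    -> [51, 51, -2]

[51, 51, -2]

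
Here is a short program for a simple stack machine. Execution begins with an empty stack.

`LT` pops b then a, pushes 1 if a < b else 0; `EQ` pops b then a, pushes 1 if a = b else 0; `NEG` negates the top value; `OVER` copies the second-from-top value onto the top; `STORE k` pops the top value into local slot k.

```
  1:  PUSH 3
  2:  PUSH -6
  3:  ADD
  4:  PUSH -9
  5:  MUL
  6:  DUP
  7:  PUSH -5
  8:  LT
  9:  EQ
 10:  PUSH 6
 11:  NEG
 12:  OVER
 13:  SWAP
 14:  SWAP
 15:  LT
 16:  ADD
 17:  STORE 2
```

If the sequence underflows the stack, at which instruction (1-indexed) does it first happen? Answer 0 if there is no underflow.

PUSH 3   [3]
PUSH -6  [3, -6]
ADD      [-3]
PUSH -9  [-3, -9]
MUL      [27]
DUP      [27, 27]
PUSH -5  [27, 27, -5]
LT       [27, 0]
EQ       [0]
PUSH 6   [0, 6]
NEG      [0, -6]
OVER     [0, -6, 0]
SWAP     [0, 0, -6]
SWAP     [0, -6, 0]
LT       [0, 1]
ADD      [1]
STORE 2  []

0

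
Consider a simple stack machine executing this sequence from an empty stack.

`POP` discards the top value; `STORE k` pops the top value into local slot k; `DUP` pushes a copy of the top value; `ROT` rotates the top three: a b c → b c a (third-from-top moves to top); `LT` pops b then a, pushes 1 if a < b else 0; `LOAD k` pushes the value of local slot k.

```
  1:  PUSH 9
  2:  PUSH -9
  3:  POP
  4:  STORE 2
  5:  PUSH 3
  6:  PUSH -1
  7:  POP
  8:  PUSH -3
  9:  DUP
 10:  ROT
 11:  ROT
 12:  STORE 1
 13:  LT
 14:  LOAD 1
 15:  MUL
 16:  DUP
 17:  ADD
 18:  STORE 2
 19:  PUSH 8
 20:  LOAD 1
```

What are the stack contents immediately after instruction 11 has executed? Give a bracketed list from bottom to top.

PUSH 9  : [9]
PUSH -9 : [9, -9]
POP     : [9]
STORE 2 : []
PUSH 3  : [3]
PUSH -1 : [3, -1]
POP     : [3]
PUSH -3 : [3, -3]
DUP     : [3, -3, -3]
ROT     : [-3, -3, 3]
ROT     : [-3, 3, -3]

[-3, 3, -3]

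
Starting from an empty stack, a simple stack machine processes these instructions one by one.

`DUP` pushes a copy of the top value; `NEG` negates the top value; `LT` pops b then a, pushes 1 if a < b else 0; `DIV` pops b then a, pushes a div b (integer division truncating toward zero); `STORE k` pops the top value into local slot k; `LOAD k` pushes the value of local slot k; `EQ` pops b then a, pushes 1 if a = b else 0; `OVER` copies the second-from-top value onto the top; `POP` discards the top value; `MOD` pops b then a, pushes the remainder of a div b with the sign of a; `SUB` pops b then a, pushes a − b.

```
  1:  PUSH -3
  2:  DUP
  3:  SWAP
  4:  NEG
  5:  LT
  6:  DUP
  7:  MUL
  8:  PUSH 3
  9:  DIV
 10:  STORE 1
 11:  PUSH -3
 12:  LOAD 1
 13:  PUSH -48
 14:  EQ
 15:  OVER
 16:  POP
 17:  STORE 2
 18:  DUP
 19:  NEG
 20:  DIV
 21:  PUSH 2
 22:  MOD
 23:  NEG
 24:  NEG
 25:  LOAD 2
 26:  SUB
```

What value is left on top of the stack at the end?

-1

PUSH -3  → [-3]
DUP      → [-3, -3]
SWAP     → [-3, -3]
NEG      → [-3, 3]
LT       → [1]
DUP      → [1, 1]
MUL      → [1]
PUSH 3   → [1, 3]
DIV      → [0]
STORE 1  → []
PUSH -3  → [-3]
LOAD 1   → [-3, 0]
PUSH -48 → [-3, 0, -48]
EQ       → [-3, 0]
OVER     → [-3, 0, -3]
POP      → [-3, 0]
STORE 2  → [-3]
DUP      → [-3, -3]
NEG      → [-3, 3]
DIV      → [-1]
PUSH 2   → [-1, 2]
MOD      → [-1]
NEG      → [1]
NEG      → [-1]
LOAD 2   → [-1, 0]
SUB      → [-1]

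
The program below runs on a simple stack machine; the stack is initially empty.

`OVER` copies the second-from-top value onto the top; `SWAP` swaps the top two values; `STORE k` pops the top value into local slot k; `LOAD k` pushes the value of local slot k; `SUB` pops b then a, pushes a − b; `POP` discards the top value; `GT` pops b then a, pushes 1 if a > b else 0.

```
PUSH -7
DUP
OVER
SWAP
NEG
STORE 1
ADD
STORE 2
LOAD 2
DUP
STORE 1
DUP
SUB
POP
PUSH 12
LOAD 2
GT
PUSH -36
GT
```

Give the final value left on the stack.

1

PUSH -7   -7
DUP       -7 -7
OVER      -7 -7 -7
SWAP      -7 -7 -7
NEG       -7 -7 7
STORE 1   -7 -7
ADD       -14
STORE 2   (empty)
LOAD 2    -14
DUP       -14 -14
STORE 1   -14
DUP       -14 -14
SUB       0
POP       (empty)
PUSH 12   12
LOAD 2    12 -14
GT        1
PUSH -36  1 -36
GT        1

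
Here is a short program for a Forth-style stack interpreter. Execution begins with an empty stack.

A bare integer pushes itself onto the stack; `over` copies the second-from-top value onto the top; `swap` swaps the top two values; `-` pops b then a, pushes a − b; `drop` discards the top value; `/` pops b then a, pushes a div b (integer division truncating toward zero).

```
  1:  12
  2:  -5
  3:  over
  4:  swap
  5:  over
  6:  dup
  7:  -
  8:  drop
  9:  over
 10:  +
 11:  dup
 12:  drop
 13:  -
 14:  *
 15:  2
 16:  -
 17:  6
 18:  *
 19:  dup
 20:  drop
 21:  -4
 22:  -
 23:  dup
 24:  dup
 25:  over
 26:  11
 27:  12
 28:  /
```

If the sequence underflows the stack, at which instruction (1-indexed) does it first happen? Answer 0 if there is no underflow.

12   -> [12]
-5   -> [12, -5]
over -> [12, -5, 12]
swap -> [12, 12, -5]
over -> [12, 12, -5, 12]
dup  -> [12, 12, -5, 12, 12]
-    -> [12, 12, -5, 0]
drop -> [12, 12, -5]
over -> [12, 12, -5, 12]
+    -> [12, 12, 7]
dup  -> [12, 12, 7, 7]
drop -> [12, 12, 7]
-    -> [12, 5]
*    -> [60]
2    -> [60, 2]
-    -> [58]
6    -> [58, 6]
*    -> [348]
dup  -> [348, 348]
drop -> [348]
-4   -> [348, -4]
-    -> [352]
dup  -> [352, 352]
dup  -> [352, 352, 352]
over -> [352, 352, 352, 352]
11   -> [352, 352, 352, 352, 11]
12   -> [352, 352, 352, 352, 11, 12]
/    -> [352, 352, 352, 352, 0]

0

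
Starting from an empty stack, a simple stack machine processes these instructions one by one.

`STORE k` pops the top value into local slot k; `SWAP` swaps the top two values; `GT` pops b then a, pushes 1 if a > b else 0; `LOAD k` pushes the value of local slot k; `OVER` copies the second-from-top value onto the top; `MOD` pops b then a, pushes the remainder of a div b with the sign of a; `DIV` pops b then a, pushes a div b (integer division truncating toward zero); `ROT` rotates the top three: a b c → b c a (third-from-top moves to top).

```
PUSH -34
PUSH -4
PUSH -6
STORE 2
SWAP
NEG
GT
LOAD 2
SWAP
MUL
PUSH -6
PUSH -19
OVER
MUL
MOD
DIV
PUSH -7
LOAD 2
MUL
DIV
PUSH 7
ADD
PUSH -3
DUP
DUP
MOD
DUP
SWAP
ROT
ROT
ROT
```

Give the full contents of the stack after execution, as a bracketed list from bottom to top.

[7, -3, 0, 0]

PUSH -34 → -34
PUSH -4  → -34 -4
PUSH -6  → -34 -4 -6
STORE 2  → -34 -4
SWAP     → -4 -34
NEG      → -4 34
GT       → 0
LOAD 2   → 0 -6
SWAP     → -6 0
MUL      → 0
PUSH -6  → 0 -6
PUSH -19 → 0 -6 -19
OVER     → 0 -6 -19 -6
MUL      → 0 -6 114
MOD      → 0 -6
DIV      → 0
PUSH -7  → 0 -7
LOAD 2   → 0 -7 -6
MUL      → 0 42
DIV      → 0
PUSH 7   → 0 7
ADD      → 7
PUSH -3  → 7 -3
DUP      → 7 -3 -3
DUP      → 7 -3 -3 -3
MOD      → 7 -3 0
DUP      → 7 -3 0 0
SWAP     → 7 -3 0 0
ROT      → 7 0 0 -3
ROT      → 7 0 -3 0
ROT      → 7 -3 0 0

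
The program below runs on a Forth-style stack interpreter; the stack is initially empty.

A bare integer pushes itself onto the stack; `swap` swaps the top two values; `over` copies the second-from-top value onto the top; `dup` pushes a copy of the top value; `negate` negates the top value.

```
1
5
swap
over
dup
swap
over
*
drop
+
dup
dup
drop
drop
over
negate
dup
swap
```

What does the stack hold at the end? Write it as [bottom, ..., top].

[5, 6, -5, -5]

1      : [1]
5      : [1, 5]
swap   : [5, 1]
over   : [5, 1, 5]
dup    : [5, 1, 5, 5]
swap   : [5, 1, 5, 5]
over   : [5, 1, 5, 5, 5]
*      : [5, 1, 5, 25]
drop   : [5, 1, 5]
+      : [5, 6]
dup    : [5, 6, 6]
dup    : [5, 6, 6, 6]
drop   : [5, 6, 6]
drop   : [5, 6]
over   : [5, 6, 5]
negate : [5, 6, -5]
dup    : [5, 6, -5, -5]
swap   : [5, 6, -5, -5]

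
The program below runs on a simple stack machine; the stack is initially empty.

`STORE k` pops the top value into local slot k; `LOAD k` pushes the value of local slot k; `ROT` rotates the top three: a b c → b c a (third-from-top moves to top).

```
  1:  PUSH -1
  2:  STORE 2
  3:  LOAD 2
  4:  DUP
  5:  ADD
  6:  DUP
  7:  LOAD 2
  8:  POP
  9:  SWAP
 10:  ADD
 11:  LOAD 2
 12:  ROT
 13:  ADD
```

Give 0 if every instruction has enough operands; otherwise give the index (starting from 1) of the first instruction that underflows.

12

PUSH -1  -1
STORE 2  (empty)
LOAD 2   -1
DUP      -1 -1
ADD      -2
DUP      -2 -2
LOAD 2   -2 -2 -1
POP      -2 -2
SWAP     -2 -2
ADD      -4
LOAD 2   -4 -1
ROT  — needs 3 operands, stack has 2 → underflow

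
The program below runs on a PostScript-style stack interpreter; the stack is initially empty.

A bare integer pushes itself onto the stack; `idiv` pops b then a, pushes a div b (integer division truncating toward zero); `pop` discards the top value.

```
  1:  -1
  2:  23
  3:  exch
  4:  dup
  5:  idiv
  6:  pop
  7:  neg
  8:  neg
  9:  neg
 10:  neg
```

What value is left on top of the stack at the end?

-1   -> -1
23   -> -1 23
exch -> 23 -1
dup  -> 23 -1 -1
idiv -> 23 1
pop  -> 23
neg  -> -23
neg  -> 23
neg  -> -23
neg  -> 23

23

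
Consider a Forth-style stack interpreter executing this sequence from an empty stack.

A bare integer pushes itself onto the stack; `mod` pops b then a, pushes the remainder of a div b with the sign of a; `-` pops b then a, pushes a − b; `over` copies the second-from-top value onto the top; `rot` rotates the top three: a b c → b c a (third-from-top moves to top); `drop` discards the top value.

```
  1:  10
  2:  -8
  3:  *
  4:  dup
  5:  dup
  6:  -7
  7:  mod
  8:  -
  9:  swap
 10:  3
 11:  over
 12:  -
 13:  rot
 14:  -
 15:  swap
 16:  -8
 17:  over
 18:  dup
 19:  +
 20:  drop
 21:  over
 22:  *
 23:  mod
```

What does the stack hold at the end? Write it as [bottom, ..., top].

[160, -80]

10   -> 10
-8   -> 10 -8
*    -> -80
dup  -> -80 -80
dup  -> -80 -80 -80
-7   -> -80 -80 -80 -7
mod  -> -80 -80 -3
-    -> -80 -77
swap -> -77 -80
3    -> -77 -80 3
over -> -77 -80 3 -80
-    -> -77 -80 83
rot  -> -80 83 -77
-    -> -80 160
swap -> 160 -80
-8   -> 160 -80 -8
over -> 160 -80 -8 -80
dup  -> 160 -80 -8 -80 -80
+    -> 160 -80 -8 -160
drop -> 160 -80 -8
over -> 160 -80 -8 -80
*    -> 160 -80 640
mod  -> 160 -80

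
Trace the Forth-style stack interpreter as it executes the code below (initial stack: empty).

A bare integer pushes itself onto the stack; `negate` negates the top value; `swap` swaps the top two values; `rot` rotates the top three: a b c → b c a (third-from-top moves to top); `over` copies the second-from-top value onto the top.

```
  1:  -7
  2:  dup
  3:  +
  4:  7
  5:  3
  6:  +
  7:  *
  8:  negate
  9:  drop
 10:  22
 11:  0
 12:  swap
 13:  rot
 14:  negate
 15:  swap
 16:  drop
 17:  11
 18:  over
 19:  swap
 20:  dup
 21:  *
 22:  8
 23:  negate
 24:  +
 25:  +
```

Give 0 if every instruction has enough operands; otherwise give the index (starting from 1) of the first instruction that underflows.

13

-7     : [-7]
dup    : [-7, -7]
+      : [-14]
7      : [-14, 7]
3      : [-14, 7, 3]
+      : [-14, 10]
*      : [-140]
negate : [140]
drop   : []
22     : [22]
0      : [22, 0]
swap   : [0, 22]
rot  — needs 3 operands, stack has 2 → underflow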